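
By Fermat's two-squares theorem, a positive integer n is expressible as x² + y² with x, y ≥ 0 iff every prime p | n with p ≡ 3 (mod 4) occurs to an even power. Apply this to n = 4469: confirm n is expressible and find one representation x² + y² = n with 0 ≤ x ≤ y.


Step 1: Factor n = 4469 = 41 · 109.
Step 2: Check the mod-4 condition on each prime factor: 41 ≡ 1 (mod 4), exponent 1; 109 ≡ 1 (mod 4), exponent 1.
All primes ≡ 3 (mod 4) appear to even exponent (or don't appear), so by the two-squares theorem n IS expressible as a sum of two squares.
Step 3: Build a representation. Here n = 41 · 109 is a product of primes ≡ 1 (mod 4). Each prime p ≡ 1 (mod 4) is itself a sum of two squares; find a² by testing p − a² for a perfect square:
  41: 41 − 1² = 40, 41 − 2² = 37, 41 − 3² = 32, 41 − 4² = 25 = 5² ⇒ 41 = 4² + 5².
  109: 109 − 1² = 108, 109 − 2² = 105, 109 − 3² = 100 = 10² ⇒ 109 = 3² + 10².
  Combine using the Brahmagupta–Fibonacci identity (a² + b²)(c² + d²) = (ac − bd)² + (ad + bc)² = (ac + bd)² + (ad − bc)²:
  41 · 109 = 4469: from (4² + 5²)(3² + 10²), take (4·3 − 5·10, 4·10 + 5·3) = (12 − 50, 40 + 15) = (-38, 55); dropping signs (only squares matter) gives (38, 55); check 38² + 55² = 1444 + 3025 = 4469 ✓.
Step 4: Order so x ≤ y and verify: 38² + 55² = 1444 + 3025 = 4469 = n. ✓

n = 4469 = 38² + 55² (one valid representation with x ≤ y).


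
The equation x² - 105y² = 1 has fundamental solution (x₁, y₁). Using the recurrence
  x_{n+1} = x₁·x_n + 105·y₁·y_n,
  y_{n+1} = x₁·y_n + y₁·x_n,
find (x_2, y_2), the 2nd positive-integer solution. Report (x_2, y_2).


Step 1: Find the fundamental solution (x₁, y₁) of x² - 105y² = 1.
  Expand √105 as a continued fraction. a₀ = ⌊√105⌋ = 10; iterate m_{k+1} = d_k·a_k − m_k, d_{k+1} = (105 − m_{k+1}²)/d_k, a_{k+1} = ⌊(a₀ + m_{k+1})/d_{k+1}⌋ (starting m₀ = 0, d₀ = 1), with convergents p_k = a_k·p_{k-1} + p_{k-2}, q_k = a_k·q_{k-1} + q_{k-2} (p₋₁ = 1, q₋₁ = 0):
  k = 0: a₀ = 10; p₀/q₀ = 10/1; p₀² − 105·q₀² = 100 − 105 = -5.
  k = 1: m = 10, d = 5, a = ⌊(10 + 10)/5⌋ = 4; p/q = (4·10 + 1)/(4·1 + 0) = 41/4; p² − 105·q² = 1681 − 1680 = 1.
  The first convergent with p² − 105·q² = 1 gives the fundamental solution (x₁, y₁) = (41, 4).
Step 2: Apply the recurrence (x_{n+1}, y_{n+1}) = (x₁x_n + 105y₁y_n, x₁y_n + y₁x_n) repeatedly.
  From (x_1, y_1) = (41, 4): x_2 = 41·41 + 105·4·4 = 3361; y_2 = 41·4 + 4·41 = 328.
Step 3: Verify x_2² - 105·y_2² = 11296321 - 11296320 = 1 (should be 1). ✓

(x_1, y_1) = (41, 4); (x_2, y_2) = (3361, 328).


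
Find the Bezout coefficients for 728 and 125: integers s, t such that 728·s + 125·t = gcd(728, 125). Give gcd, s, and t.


Euclidean algorithm on (728, 125) — divide until remainder is 0:
  728 = 5 · 125 + 103
  125 = 1 · 103 + 22
  103 = 4 · 22 + 15
  22 = 1 · 15 + 7
  15 = 2 · 7 + 1
  7 = 7 · 1 + 0
gcd(728, 125) = 1.
Track Bezout coefficients alongside the remainders: start with r₀ = 728 = a·1 + b·0 (s = 1, t = 0) and r₁ = 125 = a·0 + b·1 (s = 0, t = 1); each new remainder r_{k+1} = r_{k-1} − q_k·r_k inherits s_{k+1} = s_{k-1} − q_k·s_k, t_{k+1} = t_{k-1} − q_k·t_k, so r_k = a·s_k + b·t_k at every step:
  q = 5: r = 103, s = 1 − 5·0 = 1, t = 0 − 5·1 = -5  (check: 728·1 + 125·(-5) = 103)
  q = 1: r = 22, s = 0 − 1·1 = -1, t = 1 − 1·(-5) = 6  (check: 728·(-1) + 125·6 = 22)
  q = 4: r = 15, s = 1 − 4·(-1) = 5, t = -5 − 4·6 = -29  (check: 728·5 + 125·(-29) = 15)
  q = 1: r = 7, s = -1 − 1·5 = -6, t = 6 − 1·(-29) = 35  (check: 728·(-6) + 125·35 = 7)
  q = 2: r = 1, s = 5 − 2·(-6) = 17, t = -29 − 2·35 = -99  (check: 728·17 + 125·(-99) = 1)
The row with r = 1 (the gcd) gives the Bezout coefficients s = 17, t = -99.
Result: 728 · (17) + 125 · (-99) = 1.

gcd(728, 125) = 1; s = 17, t = -99 (check: 728·17 + 125·(-99) = 1).


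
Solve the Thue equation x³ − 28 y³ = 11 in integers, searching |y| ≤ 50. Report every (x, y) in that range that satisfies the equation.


The equation is x³ - 28y³ = 11. For fixed y, x³ = 28·y³ + 11, so a solution requires the RHS to be a perfect cube.
Strategy: iterate y from -50 to 50, compute RHS = 28·y³ + 11, and check whether it is a (positive or negative) perfect cube.
Check small values of y:
  y = 0: RHS = 11 is not a perfect cube.
  y = 1: RHS = 39 is not a perfect cube.
  y = -1: RHS = -17 is not a perfect cube.
  y = 2: RHS = 235 is not a perfect cube.
  y = -2: RHS = -213 is not a perfect cube.
  y = 3: RHS = 767 is not a perfect cube.
  y = -3: RHS = -745 is not a perfect cube.
Continuing the search up to |y| = 50 finds no solutions either.
No (x, y) in the scanned range satisfies the equation.

No integer solutions with |y| ≤ 50.


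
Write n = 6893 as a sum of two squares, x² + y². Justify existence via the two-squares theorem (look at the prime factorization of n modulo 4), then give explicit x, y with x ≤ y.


Step 1: Factor n = 6893 = 61 · 113.
Step 2: Check the mod-4 condition on each prime factor: 61 ≡ 1 (mod 4), exponent 1; 113 ≡ 1 (mod 4), exponent 1.
All primes ≡ 3 (mod 4) appear to even exponent (or don't appear), so by the two-squares theorem n IS expressible as a sum of two squares.
Step 3: Build a representation. Here n = 61 · 113 is a product of primes ≡ 1 (mod 4). Each prime p ≡ 1 (mod 4) is itself a sum of two squares; find a² by testing p − a² for a perfect square:
  61: 61 − 1² = 60, 61 − 2² = 57, 61 − 3² = 52, 61 − 4² = 45, 61 − 5² = 36 = 6² ⇒ 61 = 5² + 6².
  113: 113 − 1² = 112, 113 − 2² = 109, 113 − 3² = 104, 113 − 4² = 97, 113 − 5² = 88, 113 − 6² = 77, 113 − 7² = 64 = 8² ⇒ 113 = 7² + 8².
  Combine using the Brahmagupta–Fibonacci identity (a² + b²)(c² + d²) = (ac − bd)² + (ad + bc)² = (ac + bd)² + (ad − bc)²:
  61 · 113 = 6893: from (5² + 6²)(7² + 8²), take (5·7 − 6·8, 5·8 + 6·7) = (35 − 48, 40 + 42) = (-13, 82); dropping signs (only squares matter) gives (13, 82); check 13² + 82² = 169 + 6724 = 6893 ✓.
Step 4: Order so x ≤ y and verify: 13² + 82² = 169 + 6724 = 6893 = n. ✓

n = 6893 = 13² + 82² (one valid representation with x ≤ y).


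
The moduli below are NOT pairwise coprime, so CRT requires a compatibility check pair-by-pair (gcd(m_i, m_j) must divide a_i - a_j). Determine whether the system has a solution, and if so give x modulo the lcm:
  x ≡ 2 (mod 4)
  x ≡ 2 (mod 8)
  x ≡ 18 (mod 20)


Moduli 4, 8, 20 are not pairwise coprime, so CRT works modulo lcm(m_i) when all pairwise compatibility conditions hold.
Pairwise compatibility: gcd(m_i, m_j) must divide a_i - a_j for every pair.
Merge one congruence at a time:
  Start: x ≡ 2 (mod 4).
  Combine with x ≡ 2 (mod 8): gcd(4, 8) = 4; 2 - 2 = 0, which IS divisible by 4, so compatible.
    Write x = 2 + 4·t and substitute into x ≡ 2 (mod 8): 4·t ≡ 2 − 2 = 0 (mod 8).
    Divide the congruence (and modulus) by g = 4: 1·t ≡ 0 (mod 2).
    So t ≡ 0 (mod 2).
    Then x = 2 + 4·0 = 2, valid modulo lcm(4, 8) = 8: x ≡ 2 (mod 8).
  Combine with x ≡ 18 (mod 20): gcd(8, 20) = 4; 18 - 2 = 16, which IS divisible by 4, so compatible.
    Write x = 2 + 8·t and substitute into x ≡ 18 (mod 20): 8·t ≡ 18 − 2 = 16 (mod 20).
    Divide the congruence (and modulus) by g = 4: 2·t ≡ 4 (mod 5).
    The inverse of 2 mod 5 is 3 (since 2·3 = 6 = 1·5 + 1), so t ≡ 3·4 = 12 ≡ 2 (mod 5).
    Then x = 2 + 8·2 = 18, valid modulo lcm(8, 20) = 40: x ≡ 18 (mod 40).
Verify: 18 mod 4 = 2, 18 mod 8 = 2, 18 mod 20 = 18.

x ≡ 18 (mod 40).


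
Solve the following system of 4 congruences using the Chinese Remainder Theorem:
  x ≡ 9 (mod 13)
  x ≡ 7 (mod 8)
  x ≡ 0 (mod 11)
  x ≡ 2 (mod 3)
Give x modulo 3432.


Product of moduli M = 13 · 8 · 11 · 3 = 3432.
Merge one congruence at a time:
  Start: x ≡ 9 (mod 13).
  Combine with x ≡ 7 (mod 8); new modulus lcm = 104.
    Write x = 9 + 13·t and substitute into x ≡ 7 (mod 8): 13·t ≡ 7 − 9 = -2 (mod 8).
    Reduce coefficients mod 8: 5·t ≡ 6 (mod 8).
    The inverse of 5 mod 8 is 5 (since 5·5 = 25 = 3·8 + 1), so t ≡ 5·6 = 30 ≡ 6 (mod 8).
    Then x = 9 + 13·6 = 87, valid modulo lcm(13, 8) = 104: x ≡ 87 (mod 104).
  Combine with x ≡ 0 (mod 11); new modulus lcm = 1144.
    Write x = 87 + 104·t and substitute into x ≡ 0 (mod 11): 104·t ≡ 0 − 87 = -87 (mod 11).
    Reduce coefficients mod 11: 5·t ≡ 1 (mod 11).
    The inverse of 5 mod 11 is 9 (since 5·9 = 45 = 4·11 + 1), so t ≡ 9·1 = 9 ≡ 9 (mod 11).
    Then x = 87 + 104·9 = 1023, valid modulo lcm(104, 11) = 1144: x ≡ 1023 (mod 1144).
  Combine with x ≡ 2 (mod 3); new modulus lcm = 3432.
    Write x = 1023 + 1144·t and substitute into x ≡ 2 (mod 3): 1144·t ≡ 2 − 1023 = -1021 (mod 3).
    Reduce coefficients mod 3: 1·t ≡ 2 (mod 3).
    So t ≡ 2 (mod 3).
    Then x = 1023 + 1144·2 = 3311, valid modulo lcm(1144, 3) = 3432: x ≡ 3311 (mod 3432).
Verify against each original: 3311 mod 13 = 9, 3311 mod 8 = 7, 3311 mod 11 = 0, 3311 mod 3 = 2.

x ≡ 3311 (mod 3432).


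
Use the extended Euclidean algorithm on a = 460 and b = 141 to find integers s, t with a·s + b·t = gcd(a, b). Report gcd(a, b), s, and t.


Euclidean algorithm on (460, 141) — divide until remainder is 0:
  460 = 3 · 141 + 37
  141 = 3 · 37 + 30
  37 = 1 · 30 + 7
  30 = 4 · 7 + 2
  7 = 3 · 2 + 1
  2 = 2 · 1 + 0
gcd(460, 141) = 1.
Track Bezout coefficients alongside the remainders: start with r₀ = 460 = a·1 + b·0 (s = 1, t = 0) and r₁ = 141 = a·0 + b·1 (s = 0, t = 1); each new remainder r_{k+1} = r_{k-1} − q_k·r_k inherits s_{k+1} = s_{k-1} − q_k·s_k, t_{k+1} = t_{k-1} − q_k·t_k, so r_k = a·s_k + b·t_k at every step:
  q = 3: r = 37, s = 1 − 3·0 = 1, t = 0 − 3·1 = -3  (check: 460·1 + 141·(-3) = 37)
  q = 3: r = 30, s = 0 − 3·1 = -3, t = 1 − 3·(-3) = 10  (check: 460·(-3) + 141·10 = 30)
  q = 1: r = 7, s = 1 − 1·(-3) = 4, t = -3 − 1·10 = -13  (check: 460·4 + 141·(-13) = 7)
  q = 4: r = 2, s = -3 − 4·4 = -19, t = 10 − 4·(-13) = 62  (check: 460·(-19) + 141·62 = 2)
  q = 3: r = 1, s = 4 − 3·(-19) = 61, t = -13 − 3·62 = -199  (check: 460·61 + 141·(-199) = 1)
The row with r = 1 (the gcd) gives the Bezout coefficients s = 61, t = -199.
Result: 460 · (61) + 141 · (-199) = 1.

gcd(460, 141) = 1; s = 61, t = -199 (check: 460·61 + 141·(-199) = 1).


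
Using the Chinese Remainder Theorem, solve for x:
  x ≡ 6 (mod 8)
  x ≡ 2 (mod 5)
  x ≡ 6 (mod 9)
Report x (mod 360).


Moduli 8, 5, 9 are pairwise coprime; by CRT there is a unique solution modulo M = 8 · 5 · 9 = 360.
Solve pairwise, accumulating the modulus:
  Start with x ≡ 6 (mod 8).
  Combine with x ≡ 2 (mod 5): since gcd(8, 5) = 1, we get a unique residue mod 40.
    Write x = 6 + 8·t and substitute into x ≡ 2 (mod 5): 8·t ≡ 2 − 6 = -4 (mod 5).
    Reduce coefficients mod 5: 3·t ≡ 1 (mod 5).
    The inverse of 3 mod 5 is 2 (since 3·2 = 6 = 1·5 + 1), so t ≡ 2·1 = 2 ≡ 2 (mod 5).
    Then x = 6 + 8·2 = 22, valid modulo lcm(8, 5) = 40: x ≡ 22 (mod 40).
  Combine with x ≡ 6 (mod 9): since gcd(40, 9) = 1, we get a unique residue mod 360.
    Write x = 22 + 40·t and substitute into x ≡ 6 (mod 9): 40·t ≡ 6 − 22 = -16 (mod 9).
    Reduce coefficients mod 9: 4·t ≡ 2 (mod 9).
    The inverse of 4 mod 9 is 7 (since 4·7 = 28 = 3·9 + 1), so t ≡ 7·2 = 14 ≡ 5 (mod 9).
    Then x = 22 + 40·5 = 222, valid modulo lcm(40, 9) = 360: x ≡ 222 (mod 360).
Verify: 222 mod 8 = 6 ✓, 222 mod 5 = 2 ✓, 222 mod 9 = 6 ✓.

x ≡ 222 (mod 360).


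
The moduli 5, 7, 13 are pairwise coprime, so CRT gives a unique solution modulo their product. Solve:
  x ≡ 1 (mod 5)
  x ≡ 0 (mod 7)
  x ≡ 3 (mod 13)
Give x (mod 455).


Moduli 5, 7, 13 are pairwise coprime; by CRT there is a unique solution modulo M = 5 · 7 · 13 = 455.
Solve pairwise, accumulating the modulus:
  Start with x ≡ 1 (mod 5).
  Combine with x ≡ 0 (mod 7): since gcd(5, 7) = 1, we get a unique residue mod 35.
    Write x = 1 + 5·t and substitute into x ≡ 0 (mod 7): 5·t ≡ 0 − 1 = -1 (mod 7).
    Reduce coefficients mod 7: 5·t ≡ 6 (mod 7).
    The inverse of 5 mod 7 is 3 (since 5·3 = 15 = 2·7 + 1), so t ≡ 3·6 = 18 ≡ 4 (mod 7).
    Then x = 1 + 5·4 = 21, valid modulo lcm(5, 7) = 35: x ≡ 21 (mod 35).
  Combine with x ≡ 3 (mod 13): since gcd(35, 13) = 1, we get a unique residue mod 455.
    Write x = 21 + 35·t and substitute into x ≡ 3 (mod 13): 35·t ≡ 3 − 21 = -18 (mod 13).
    Reduce coefficients mod 13: 9·t ≡ 8 (mod 13).
    The inverse of 9 mod 13 is 3 (since 9·3 = 27 = 2·13 + 1), so t ≡ 3·8 = 24 ≡ 11 (mod 13).
    Then x = 21 + 35·11 = 406, valid modulo lcm(35, 13) = 455: x ≡ 406 (mod 455).
Verify: 406 mod 5 = 1 ✓, 406 mod 7 = 0 ✓, 406 mod 13 = 3 ✓.

x ≡ 406 (mod 455).


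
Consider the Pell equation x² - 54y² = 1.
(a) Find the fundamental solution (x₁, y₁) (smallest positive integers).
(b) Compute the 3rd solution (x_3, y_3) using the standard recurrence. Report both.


Step 1: Find the fundamental solution (x₁, y₁) of x² - 54y² = 1.
  Expand √54 as a continued fraction. a₀ = ⌊√54⌋ = 7; iterate m_{k+1} = d_k·a_k − m_k, d_{k+1} = (54 − m_{k+1}²)/d_k, a_{k+1} = ⌊(a₀ + m_{k+1})/d_{k+1}⌋ (starting m₀ = 0, d₀ = 1), with convergents p_k = a_k·p_{k-1} + p_{k-2}, q_k = a_k·q_{k-1} + q_{k-2} (p₋₁ = 1, q₋₁ = 0):
  k = 0: a₀ = 7; p₀/q₀ = 7/1; p₀² − 54·q₀² = 49 − 54 = -5.
  k = 1: m = 7, d = 5, a = ⌊(7 + 7)/5⌋ = 2; p/q = (2·7 + 1)/(2·1 + 0) = 15/2; p² − 54·q² = 225 − 216 = 9.
  k = 2: m = 3, d = 9, a = ⌊(7 + 3)/9⌋ = 1; p/q = (1·15 + 7)/(1·2 + 1) = 22/3; p² − 54·q² = 484 − 486 = -2.
  k = 3: m = 6, d = 2, a = ⌊(7 + 6)/2⌋ = 6; p/q = (6·22 + 15)/(6·3 + 2) = 147/20; p² − 54·q² = 21609 − 21600 = 9.
  k = 4: m = 6, d = 9, a = ⌊(7 + 6)/9⌋ = 1; p/q = (1·147 + 22)/(1·20 + 3) = 169/23; p² − 54·q² = 28561 − 28566 = -5.
  k = 5: m = 3, d = 5, a = ⌊(7 + 3)/5⌋ = 2; p/q = (2·169 + 147)/(2·23 + 20) = 485/66; p² − 54·q² = 235225 − 235224 = 1.
  The first convergent with p² − 54·q² = 1 gives the fundamental solution (x₁, y₁) = (485, 66).
Step 2: Apply the recurrence (x_{n+1}, y_{n+1}) = (x₁x_n + 54y₁y_n, x₁y_n + y₁x_n) repeatedly.
  From (x_1, y_1) = (485, 66): x_2 = 485·485 + 54·66·66 = 470449; y_2 = 485·66 + 66·485 = 64020.
  From (x_2, y_2) = (470449, 64020): x_3 = 485·470449 + 54·66·64020 = 456335045; y_3 = 485·64020 + 66·470449 = 62099334.
Step 3: Verify x_3² - 54·y_3² = 208241673295152025 - 208241673295152024 = 1 (should be 1). ✓

(x_1, y_1) = (485, 66); (x_3, y_3) = (456335045, 62099334).


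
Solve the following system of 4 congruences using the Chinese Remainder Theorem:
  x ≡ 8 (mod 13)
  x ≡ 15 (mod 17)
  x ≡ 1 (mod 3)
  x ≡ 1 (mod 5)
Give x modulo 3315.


Product of moduli M = 13 · 17 · 3 · 5 = 3315.
Merge one congruence at a time:
  Start: x ≡ 8 (mod 13).
  Combine with x ≡ 15 (mod 17); new modulus lcm = 221.
    Write x = 8 + 13·t and substitute into x ≡ 15 (mod 17): 13·t ≡ 15 − 8 = 7 (mod 17).
    The inverse of 13 mod 17 is 4 (since 13·4 = 52 = 3·17 + 1), so t ≡ 4·7 = 28 ≡ 11 (mod 17).
    Then x = 8 + 13·11 = 151, valid modulo lcm(13, 17) = 221: x ≡ 151 (mod 221).
  Combine with x ≡ 1 (mod 3); new modulus lcm = 663.
    Write x = 151 + 221·t and substitute into x ≡ 1 (mod 3): 221·t ≡ 1 − 151 = -150 (mod 3).
    Reduce coefficients mod 3: 2·t ≡ 0 (mod 3).
    The inverse of 2 mod 3 is 2 (since 2·2 = 4 = 1·3 + 1), so t ≡ 2·0 = 0 ≡ 0 (mod 3).
    Then x = 151 + 221·0 = 151, valid modulo lcm(221, 3) = 663: x ≡ 151 (mod 663).
  Combine with x ≡ 1 (mod 5); new modulus lcm = 3315.
    Write x = 151 + 663·t and substitute into x ≡ 1 (mod 5): 663·t ≡ 1 − 151 = -150 (mod 5).
    Reduce coefficients mod 5: 3·t ≡ 0 (mod 5).
    The inverse of 3 mod 5 is 2 (since 3·2 = 6 = 1·5 + 1), so t ≡ 2·0 = 0 ≡ 0 (mod 5).
    Then x = 151 + 663·0 = 151, valid modulo lcm(663, 5) = 3315: x ≡ 151 (mod 3315).
Verify against each original: 151 mod 13 = 8, 151 mod 17 = 15, 151 mod 3 = 1, 151 mod 5 = 1.

x ≡ 151 (mod 3315).


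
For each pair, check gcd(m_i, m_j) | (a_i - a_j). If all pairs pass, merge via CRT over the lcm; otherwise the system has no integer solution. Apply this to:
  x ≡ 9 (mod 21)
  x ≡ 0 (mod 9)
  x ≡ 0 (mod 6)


Moduli 21, 9, 6 are not pairwise coprime, so CRT works modulo lcm(m_i) when all pairwise compatibility conditions hold.
Pairwise compatibility: gcd(m_i, m_j) must divide a_i - a_j for every pair.
Merge one congruence at a time:
  Start: x ≡ 9 (mod 21).
  Combine with x ≡ 0 (mod 9): gcd(21, 9) = 3; 0 - 9 = -9, which IS divisible by 3, so compatible.
    Write x = 9 + 21·t and substitute into x ≡ 0 (mod 9): 21·t ≡ 0 − 9 = -9 (mod 9).
    Divide the congruence (and modulus) by g = 3: 7·t ≡ -3 (mod 3).
    Reduce coefficients mod 3: 1·t ≡ 0 (mod 3).
    So t ≡ 0 (mod 3).
    Then x = 9 + 21·0 = 9, valid modulo lcm(21, 9) = 63: x ≡ 9 (mod 63).
  Combine with x ≡ 0 (mod 6): gcd(63, 6) = 3; 0 - 9 = -9, which IS divisible by 3, so compatible.
    Write x = 9 + 63·t and substitute into x ≡ 0 (mod 6): 63·t ≡ 0 − 9 = -9 (mod 6).
    Divide the congruence (and modulus) by g = 3: 21·t ≡ -3 (mod 2).
    Reduce coefficients mod 2: 1·t ≡ 1 (mod 2).
    So t ≡ 1 (mod 2).
    Then x = 9 + 63·1 = 72, valid modulo lcm(63, 6) = 126: x ≡ 72 (mod 126).
Verify: 72 mod 21 = 9, 72 mod 9 = 0, 72 mod 6 = 0.

x ≡ 72 (mod 126).


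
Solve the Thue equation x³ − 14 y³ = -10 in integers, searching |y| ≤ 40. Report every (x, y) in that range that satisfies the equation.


The equation is x³ - 14y³ = -10. For fixed y, x³ = 14·y³ − 10, so a solution requires the RHS to be a perfect cube.
Strategy: iterate y from -40 to 40, compute RHS = 14·y³ − 10, and check whether it is a (positive or negative) perfect cube.
Check small values of y:
  y = 0: RHS = -10 is not a perfect cube.
  y = 1: RHS = 4 is not a perfect cube.
  y = -1: RHS = -24 is not a perfect cube.
  y = 2: RHS = 102 is not a perfect cube.
  y = -2: RHS = -122 is not a perfect cube.
  y = 3: RHS = 368 is not a perfect cube.
  y = -3: RHS = -388 is not a perfect cube.
Continuing the search up to |y| = 40 finds no solutions either.
No (x, y) in the scanned range satisfies the equation.

No integer solutions with |y| ≤ 40.


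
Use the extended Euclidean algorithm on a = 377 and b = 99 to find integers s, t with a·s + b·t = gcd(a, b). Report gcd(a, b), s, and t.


Euclidean algorithm on (377, 99) — divide until remainder is 0:
  377 = 3 · 99 + 80
  99 = 1 · 80 + 19
  80 = 4 · 19 + 4
  19 = 4 · 4 + 3
  4 = 1 · 3 + 1
  3 = 3 · 1 + 0
gcd(377, 99) = 1.
Track Bezout coefficients alongside the remainders: start with r₀ = 377 = a·1 + b·0 (s = 1, t = 0) and r₁ = 99 = a·0 + b·1 (s = 0, t = 1); each new remainder r_{k+1} = r_{k-1} − q_k·r_k inherits s_{k+1} = s_{k-1} − q_k·s_k, t_{k+1} = t_{k-1} − q_k·t_k, so r_k = a·s_k + b·t_k at every step:
  q = 3: r = 80, s = 1 − 3·0 = 1, t = 0 − 3·1 = -3  (check: 377·1 + 99·(-3) = 80)
  q = 1: r = 19, s = 0 − 1·1 = -1, t = 1 − 1·(-3) = 4  (check: 377·(-1) + 99·4 = 19)
  q = 4: r = 4, s = 1 − 4·(-1) = 5, t = -3 − 4·4 = -19  (check: 377·5 + 99·(-19) = 4)
  q = 4: r = 3, s = -1 − 4·5 = -21, t = 4 − 4·(-19) = 80  (check: 377·(-21) + 99·80 = 3)
  q = 1: r = 1, s = 5 − 1·(-21) = 26, t = -19 − 1·80 = -99  (check: 377·26 + 99·(-99) = 1)
The row with r = 1 (the gcd) gives the Bezout coefficients s = 26, t = -99.
Result: 377 · (26) + 99 · (-99) = 1.

gcd(377, 99) = 1; s = 26, t = -99 (check: 377·26 + 99·(-99) = 1).


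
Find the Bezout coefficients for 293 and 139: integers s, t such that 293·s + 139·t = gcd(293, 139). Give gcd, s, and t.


Euclidean algorithm on (293, 139) — divide until remainder is 0:
  293 = 2 · 139 + 15
  139 = 9 · 15 + 4
  15 = 3 · 4 + 3
  4 = 1 · 3 + 1
  3 = 3 · 1 + 0
gcd(293, 139) = 1.
Track Bezout coefficients alongside the remainders: start with r₀ = 293 = a·1 + b·0 (s = 1, t = 0) and r₁ = 139 = a·0 + b·1 (s = 0, t = 1); each new remainder r_{k+1} = r_{k-1} − q_k·r_k inherits s_{k+1} = s_{k-1} − q_k·s_k, t_{k+1} = t_{k-1} − q_k·t_k, so r_k = a·s_k + b·t_k at every step:
  q = 2: r = 15, s = 1 − 2·0 = 1, t = 0 − 2·1 = -2  (check: 293·1 + 139·(-2) = 15)
  q = 9: r = 4, s = 0 − 9·1 = -9, t = 1 − 9·(-2) = 19  (check: 293·(-9) + 139·19 = 4)
  q = 3: r = 3, s = 1 − 3·(-9) = 28, t = -2 − 3·19 = -59  (check: 293·28 + 139·(-59) = 3)
  q = 1: r = 1, s = -9 − 1·28 = -37, t = 19 − 1·(-59) = 78  (check: 293·(-37) + 139·78 = 1)
The row with r = 1 (the gcd) gives the Bezout coefficients s = -37, t = 78.
Result: 293 · (-37) + 139 · (78) = 1.

gcd(293, 139) = 1; s = -37, t = 78 (check: 293·(-37) + 139·78 = 1).


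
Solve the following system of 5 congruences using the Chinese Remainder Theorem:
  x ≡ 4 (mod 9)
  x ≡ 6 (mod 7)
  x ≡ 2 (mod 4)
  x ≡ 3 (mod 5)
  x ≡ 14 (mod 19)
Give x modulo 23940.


Product of moduli M = 9 · 7 · 4 · 5 · 19 = 23940.
Merge one congruence at a time:
  Start: x ≡ 4 (mod 9).
  Combine with x ≡ 6 (mod 7); new modulus lcm = 63.
    Write x = 4 + 9·t and substitute into x ≡ 6 (mod 7): 9·t ≡ 6 − 4 = 2 (mod 7).
    Reduce coefficients mod 7: 2·t ≡ 2 (mod 7).
    The inverse of 2 mod 7 is 4 (since 2·4 = 8 = 1·7 + 1), so t ≡ 4·2 = 8 ≡ 1 (mod 7).
    Then x = 4 + 9·1 = 13, valid modulo lcm(9, 7) = 63: x ≡ 13 (mod 63).
  Combine with x ≡ 2 (mod 4); new modulus lcm = 252.
    Write x = 13 + 63·t and substitute into x ≡ 2 (mod 4): 63·t ≡ 2 − 13 = -11 (mod 4).
    Reduce coefficients mod 4: 3·t ≡ 1 (mod 4).
    The inverse of 3 mod 4 is 3 (since 3·3 = 9 = 2·4 + 1), so t ≡ 3·1 = 3 ≡ 3 (mod 4).
    Then x = 13 + 63·3 = 202, valid modulo lcm(63, 4) = 252: x ≡ 202 (mod 252).
  Combine with x ≡ 3 (mod 5); new modulus lcm = 1260.
    Write x = 202 + 252·t and substitute into x ≡ 3 (mod 5): 252·t ≡ 3 − 202 = -199 (mod 5).
    Reduce coefficients mod 5: 2·t ≡ 1 (mod 5).
    The inverse of 2 mod 5 is 3 (since 2·3 = 6 = 1·5 + 1), so t ≡ 3·1 = 3 ≡ 3 (mod 5).
    Then x = 202 + 252·3 = 958, valid modulo lcm(252, 5) = 1260: x ≡ 958 (mod 1260).
  Combine with x ≡ 14 (mod 19); new modulus lcm = 23940.
    Write x = 958 + 1260·t and substitute into x ≡ 14 (mod 19): 1260·t ≡ 14 − 958 = -944 (mod 19).
    Reduce coefficients mod 19: 6·t ≡ 6 (mod 19).
    The inverse of 6 mod 19 is 16 (since 6·16 = 96 = 5·19 + 1), so t ≡ 16·6 = 96 ≡ 1 (mod 19).
    Then x = 958 + 1260·1 = 2218, valid modulo lcm(1260, 19) = 23940: x ≡ 2218 (mod 23940).
Verify against each original: 2218 mod 9 = 4, 2218 mod 7 = 6, 2218 mod 4 = 2, 2218 mod 5 = 3, 2218 mod 19 = 14.

x ≡ 2218 (mod 23940).


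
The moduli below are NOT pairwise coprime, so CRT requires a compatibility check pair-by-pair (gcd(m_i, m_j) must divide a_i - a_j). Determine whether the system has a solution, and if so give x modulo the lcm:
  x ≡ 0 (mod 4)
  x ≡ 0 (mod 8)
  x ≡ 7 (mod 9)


Moduli 4, 8, 9 are not pairwise coprime, so CRT works modulo lcm(m_i) when all pairwise compatibility conditions hold.
Pairwise compatibility: gcd(m_i, m_j) must divide a_i - a_j for every pair.
Merge one congruence at a time:
  Start: x ≡ 0 (mod 4).
  Combine with x ≡ 0 (mod 8): gcd(4, 8) = 4; 0 - 0 = 0, which IS divisible by 4, so compatible.
    Write x = 0 + 4·t and substitute into x ≡ 0 (mod 8): 4·t ≡ 0 − 0 = 0 (mod 8).
    Divide the congruence (and modulus) by g = 4: 1·t ≡ 0 (mod 2).
    So t ≡ 0 (mod 2).
    Then x = 0 + 4·0 = 0, valid modulo lcm(4, 8) = 8: x ≡ 0 (mod 8).
  Combine with x ≡ 7 (mod 9): gcd(8, 9) = 1; 7 - 0 = 7, which IS divisible by 1, so compatible.
    Write x = 0 + 8·t and substitute into x ≡ 7 (mod 9): 8·t ≡ 7 − 0 = 7 (mod 9).
    The inverse of 8 mod 9 is 8 (since 8·8 = 64 = 7·9 + 1), so t ≡ 8·7 = 56 ≡ 2 (mod 9).
    Then x = 0 + 8·2 = 16, valid modulo lcm(8, 9) = 72: x ≡ 16 (mod 72).
Verify: 16 mod 4 = 0, 16 mod 8 = 0, 16 mod 9 = 7.

x ≡ 16 (mod 72).


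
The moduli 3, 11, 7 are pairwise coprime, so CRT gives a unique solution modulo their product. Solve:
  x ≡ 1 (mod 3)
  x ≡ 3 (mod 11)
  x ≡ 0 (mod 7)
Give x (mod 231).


Moduli 3, 11, 7 are pairwise coprime; by CRT there is a unique solution modulo M = 3 · 11 · 7 = 231.
Solve pairwise, accumulating the modulus:
  Start with x ≡ 1 (mod 3).
  Combine with x ≡ 3 (mod 11): since gcd(3, 11) = 1, we get a unique residue mod 33.
    Write x = 1 + 3·t and substitute into x ≡ 3 (mod 11): 3·t ≡ 3 − 1 = 2 (mod 11).
    The inverse of 3 mod 11 is 4 (since 3·4 = 12 = 1·11 + 1), so t ≡ 4·2 = 8 ≡ 8 (mod 11).
    Then x = 1 + 3·8 = 25, valid modulo lcm(3, 11) = 33: x ≡ 25 (mod 33).
  Combine with x ≡ 0 (mod 7): since gcd(33, 7) = 1, we get a unique residue mod 231.
    Write x = 25 + 33·t and substitute into x ≡ 0 (mod 7): 33·t ≡ 0 − 25 = -25 (mod 7).
    Reduce coefficients mod 7: 5·t ≡ 3 (mod 7).
    The inverse of 5 mod 7 is 3 (since 5·3 = 15 = 2·7 + 1), so t ≡ 3·3 = 9 ≡ 2 (mod 7).
    Then x = 25 + 33·2 = 91, valid modulo lcm(33, 7) = 231: x ≡ 91 (mod 231).
Verify: 91 mod 3 = 1 ✓, 91 mod 11 = 3 ✓, 91 mod 7 = 0 ✓.

x ≡ 91 (mod 231).


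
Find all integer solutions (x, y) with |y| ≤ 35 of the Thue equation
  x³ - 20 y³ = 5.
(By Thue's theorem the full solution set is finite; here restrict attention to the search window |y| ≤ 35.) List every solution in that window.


The equation is x³ - 20y³ = 5. For fixed y, x³ = 20·y³ + 5, so a solution requires the RHS to be a perfect cube.
Strategy: iterate y from -35 to 35, compute RHS = 20·y³ + 5, and check whether it is a (positive or negative) perfect cube.
Check small values of y:
  y = 0: RHS = 5 is not a perfect cube.
  y = 1: RHS = 25 is not a perfect cube.
  y = -1: RHS = -15 is not a perfect cube.
  y = 2: RHS = 165 is not a perfect cube.
  y = -2: RHS = -155 is not a perfect cube.
  y = 3: RHS = 545 is not a perfect cube.
  y = -3: RHS = -535 is not a perfect cube.
Continuing the search up to |y| = 35 finds no solutions either.
No (x, y) in the scanned range satisfies the equation.

No integer solutions with |y| ≤ 35.


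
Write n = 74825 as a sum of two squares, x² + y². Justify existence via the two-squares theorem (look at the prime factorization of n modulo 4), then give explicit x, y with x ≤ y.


Step 1: Factor n = 74825 = 5^2 · 41 · 73.
Step 2: Check the mod-4 condition on each prime factor: 5 ≡ 1 (mod 4), exponent 2; 41 ≡ 1 (mod 4), exponent 1; 73 ≡ 1 (mod 4), exponent 1.
All primes ≡ 3 (mod 4) appear to even exponent (or don't appear), so by the two-squares theorem n IS expressible as a sum of two squares.
Step 3: Build a representation. Group n = k² · m with k = 5 and m = 41 · 73 = 2993 (a product of primes ≡ 1 (mod 4)); a representation of m scales to one of n via (k·x)² + (k·y)² = k²(x² + y²). Each prime p ≡ 1 (mod 4) is itself a sum of two squares; find a² by testing p − a² for a perfect square:
  41: 41 − 1² = 40, 41 − 2² = 37, 41 − 3² = 32, 41 − 4² = 25 = 5² ⇒ 41 = 4² + 5².
  73: 73 − 1² = 72, 73 − 2² = 69, 73 − 3² = 64 = 8² ⇒ 73 = 3² + 8².
  Combine using the Brahmagupta–Fibonacci identity (a² + b²)(c² + d²) = (ac − bd)² + (ad + bc)² = (ac + bd)² + (ad − bc)²:
  41 · 73 = 2993: from (4² + 5²)(3² + 8²), take (4·3 − 5·8, 4·8 + 5·3) = (12 − 40, 32 + 15) = (-28, 47); dropping signs (only squares matter) gives (28, 47); check 28² + 47² = 784 + 2209 = 2993 ✓.
  Scale by k = 5: (5·28, 5·47) = (140, 235).
Step 4: Order so x ≤ y and verify: 140² + 235² = 19600 + 55225 = 74825 = n. ✓

n = 74825 = 140² + 235² (one valid representation with x ≤ y).


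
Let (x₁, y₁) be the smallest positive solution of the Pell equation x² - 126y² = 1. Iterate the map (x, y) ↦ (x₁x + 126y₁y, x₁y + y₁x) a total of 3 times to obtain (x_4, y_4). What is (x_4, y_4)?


Step 1: Find the fundamental solution (x₁, y₁) of x² - 126y² = 1.
  Expand √126 as a continued fraction. a₀ = ⌊√126⌋ = 11; iterate m_{k+1} = d_k·a_k − m_k, d_{k+1} = (126 − m_{k+1}²)/d_k, a_{k+1} = ⌊(a₀ + m_{k+1})/d_{k+1}⌋ (starting m₀ = 0, d₀ = 1), with convergents p_k = a_k·p_{k-1} + p_{k-2}, q_k = a_k·q_{k-1} + q_{k-2} (p₋₁ = 1, q₋₁ = 0):
  k = 0: a₀ = 11; p₀/q₀ = 11/1; p₀² − 126·q₀² = 121 − 126 = -5.
  k = 1: m = 11, d = 5, a = ⌊(11 + 11)/5⌋ = 4; p/q = (4·11 + 1)/(4·1 + 0) = 45/4; p² − 126·q² = 2025 − 2016 = 9.
  k = 2: m = 9, d = 9, a = ⌊(11 + 9)/9⌋ = 2; p/q = (2·45 + 11)/(2·4 + 1) = 101/9; p² − 126·q² = 10201 − 10206 = -5.
  k = 3: m = 9, d = 5, a = ⌊(11 + 9)/5⌋ = 4; p/q = (4·101 + 45)/(4·9 + 4) = 449/40; p² − 126·q² = 201601 − 201600 = 1.
  The first convergent with p² − 126·q² = 1 gives the fundamental solution (x₁, y₁) = (449, 40).
Step 2: Apply the recurrence (x_{n+1}, y_{n+1}) = (x₁x_n + 126y₁y_n, x₁y_n + y₁x_n) repeatedly.
  From (x_1, y_1) = (449, 40): x_2 = 449·449 + 126·40·40 = 403201; y_2 = 449·40 + 40·449 = 35920.
  From (x_2, y_2) = (403201, 35920): x_3 = 449·403201 + 126·40·35920 = 362074049; y_3 = 449·35920 + 40·403201 = 32256120.
  From (x_3, y_3) = (362074049, 32256120): x_4 = 449·362074049 + 126·40·32256120 = 325142092801; y_4 = 449·32256120 + 40·362074049 = 28965959840.
Step 3: Verify x_4² - 126·y_4² = 105717380511014096025601 - 105717380511014096025600 = 1 (should be 1). ✓

(x_1, y_1) = (449, 40); (x_4, y_4) = (325142092801, 28965959840).


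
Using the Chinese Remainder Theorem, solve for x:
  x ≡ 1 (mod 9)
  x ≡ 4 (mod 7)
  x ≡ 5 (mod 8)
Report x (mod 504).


Moduli 9, 7, 8 are pairwise coprime; by CRT there is a unique solution modulo M = 9 · 7 · 8 = 504.
Solve pairwise, accumulating the modulus:
  Start with x ≡ 1 (mod 9).
  Combine with x ≡ 4 (mod 7): since gcd(9, 7) = 1, we get a unique residue mod 63.
    Write x = 1 + 9·t and substitute into x ≡ 4 (mod 7): 9·t ≡ 4 − 1 = 3 (mod 7).
    Reduce coefficients mod 7: 2·t ≡ 3 (mod 7).
    The inverse of 2 mod 7 is 4 (since 2·4 = 8 = 1·7 + 1), so t ≡ 4·3 = 12 ≡ 5 (mod 7).
    Then x = 1 + 9·5 = 46, valid modulo lcm(9, 7) = 63: x ≡ 46 (mod 63).
  Combine with x ≡ 5 (mod 8): since gcd(63, 8) = 1, we get a unique residue mod 504.
    Write x = 46 + 63·t and substitute into x ≡ 5 (mod 8): 63·t ≡ 5 − 46 = -41 (mod 8).
    Reduce coefficients mod 8: 7·t ≡ 7 (mod 8).
    The inverse of 7 mod 8 is 7 (since 7·7 = 49 = 6·8 + 1), so t ≡ 7·7 = 49 ≡ 1 (mod 8).
    Then x = 46 + 63·1 = 109, valid modulo lcm(63, 8) = 504: x ≡ 109 (mod 504).
Verify: 109 mod 9 = 1 ✓, 109 mod 7 = 4 ✓, 109 mod 8 = 5 ✓.

x ≡ 109 (mod 504).


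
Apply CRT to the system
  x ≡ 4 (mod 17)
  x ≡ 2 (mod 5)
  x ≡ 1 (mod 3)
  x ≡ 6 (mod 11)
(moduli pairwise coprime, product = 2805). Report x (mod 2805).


Product of moduli M = 17 · 5 · 3 · 11 = 2805.
Merge one congruence at a time:
  Start: x ≡ 4 (mod 17).
  Combine with x ≡ 2 (mod 5); new modulus lcm = 85.
    Write x = 4 + 17·t and substitute into x ≡ 2 (mod 5): 17·t ≡ 2 − 4 = -2 (mod 5).
    Reduce coefficients mod 5: 2·t ≡ 3 (mod 5).
    The inverse of 2 mod 5 is 3 (since 2·3 = 6 = 1·5 + 1), so t ≡ 3·3 = 9 ≡ 4 (mod 5).
    Then x = 4 + 17·4 = 72, valid modulo lcm(17, 5) = 85: x ≡ 72 (mod 85).
  Combine with x ≡ 1 (mod 3); new modulus lcm = 255.
    Write x = 72 + 85·t and substitute into x ≡ 1 (mod 3): 85·t ≡ 1 − 72 = -71 (mod 3).
    Reduce coefficients mod 3: 1·t ≡ 1 (mod 3).
    So t ≡ 1 (mod 3).
    Then x = 72 + 85·1 = 157, valid modulo lcm(85, 3) = 255: x ≡ 157 (mod 255).
  Combine with x ≡ 6 (mod 11); new modulus lcm = 2805.
    Write x = 157 + 255·t and substitute into x ≡ 6 (mod 11): 255·t ≡ 6 − 157 = -151 (mod 11).
    Reduce coefficients mod 11: 2·t ≡ 3 (mod 11).
    The inverse of 2 mod 11 is 6 (since 2·6 = 12 = 1·11 + 1), so t ≡ 6·3 = 18 ≡ 7 (mod 11).
    Then x = 157 + 255·7 = 1942, valid modulo lcm(255, 11) = 2805: x ≡ 1942 (mod 2805).
Verify against each original: 1942 mod 17 = 4, 1942 mod 5 = 2, 1942 mod 3 = 1, 1942 mod 11 = 6.

x ≡ 1942 (mod 2805).


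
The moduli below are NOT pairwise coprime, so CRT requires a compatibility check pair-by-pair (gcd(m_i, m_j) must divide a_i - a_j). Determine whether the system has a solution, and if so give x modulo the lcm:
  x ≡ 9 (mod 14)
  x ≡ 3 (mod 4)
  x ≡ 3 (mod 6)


Moduli 14, 4, 6 are not pairwise coprime, so CRT works modulo lcm(m_i) when all pairwise compatibility conditions hold.
Pairwise compatibility: gcd(m_i, m_j) must divide a_i - a_j for every pair.
Merge one congruence at a time:
  Start: x ≡ 9 (mod 14).
  Combine with x ≡ 3 (mod 4): gcd(14, 4) = 2; 3 - 9 = -6, which IS divisible by 2, so compatible.
    Write x = 9 + 14·t and substitute into x ≡ 3 (mod 4): 14·t ≡ 3 − 9 = -6 (mod 4).
    Divide the congruence (and modulus) by g = 2: 7·t ≡ -3 (mod 2).
    Reduce coefficients mod 2: 1·t ≡ 1 (mod 2).
    So t ≡ 1 (mod 2).
    Then x = 9 + 14·1 = 23, valid modulo lcm(14, 4) = 28: x ≡ 23 (mod 28).
  Combine with x ≡ 3 (mod 6): gcd(28, 6) = 2; 3 - 23 = -20, which IS divisible by 2, so compatible.
    Write x = 23 + 28·t and substitute into x ≡ 3 (mod 6): 28·t ≡ 3 − 23 = -20 (mod 6).
    Divide the congruence (and modulus) by g = 2: 14·t ≡ -10 (mod 3).
    Reduce coefficients mod 3: 2·t ≡ 2 (mod 3).
    The inverse of 2 mod 3 is 2 (since 2·2 = 4 = 1·3 + 1), so t ≡ 2·2 = 4 ≡ 1 (mod 3).
    Then x = 23 + 28·1 = 51, valid modulo lcm(28, 6) = 84: x ≡ 51 (mod 84).
Verify: 51 mod 14 = 9, 51 mod 4 = 3, 51 mod 6 = 3.

x ≡ 51 (mod 84).


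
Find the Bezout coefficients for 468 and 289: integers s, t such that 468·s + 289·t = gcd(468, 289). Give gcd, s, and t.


Euclidean algorithm on (468, 289) — divide until remainder is 0:
  468 = 1 · 289 + 179
  289 = 1 · 179 + 110
  179 = 1 · 110 + 69
  110 = 1 · 69 + 41
  69 = 1 · 41 + 28
  41 = 1 · 28 + 13
  28 = 2 · 13 + 2
  13 = 6 · 2 + 1
  2 = 2 · 1 + 0
gcd(468, 289) = 1.
Track Bezout coefficients alongside the remainders: start with r₀ = 468 = a·1 + b·0 (s = 1, t = 0) and r₁ = 289 = a·0 + b·1 (s = 0, t = 1); each new remainder r_{k+1} = r_{k-1} − q_k·r_k inherits s_{k+1} = s_{k-1} − q_k·s_k, t_{k+1} = t_{k-1} − q_k·t_k, so r_k = a·s_k + b·t_k at every step:
  q = 1: r = 179, s = 1 − 1·0 = 1, t = 0 − 1·1 = -1  (check: 468·1 + 289·(-1) = 179)
  q = 1: r = 110, s = 0 − 1·1 = -1, t = 1 − 1·(-1) = 2  (check: 468·(-1) + 289·2 = 110)
  q = 1: r = 69, s = 1 − 1·(-1) = 2, t = -1 − 1·2 = -3  (check: 468·2 + 289·(-3) = 69)
  q = 1: r = 41, s = -1 − 1·2 = -3, t = 2 − 1·(-3) = 5  (check: 468·(-3) + 289·5 = 41)
  q = 1: r = 28, s = 2 − 1·(-3) = 5, t = -3 − 1·5 = -8  (check: 468·5 + 289·(-8) = 28)
  q = 1: r = 13, s = -3 − 1·5 = -8, t = 5 − 1·(-8) = 13  (check: 468·(-8) + 289·13 = 13)
  q = 2: r = 2, s = 5 − 2·(-8) = 21, t = -8 − 2·13 = -34  (check: 468·21 + 289·(-34) = 2)
  q = 6: r = 1, s = -8 − 6·21 = -134, t = 13 − 6·(-34) = 217  (check: 468·(-134) + 289·217 = 1)
The row with r = 1 (the gcd) gives the Bezout coefficients s = -134, t = 217.
Result: 468 · (-134) + 289 · (217) = 1.

gcd(468, 289) = 1; s = -134, t = 217 (check: 468·(-134) + 289·217 = 1).


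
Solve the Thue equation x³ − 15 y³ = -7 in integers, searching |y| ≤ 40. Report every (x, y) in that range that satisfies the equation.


The equation is x³ - 15y³ = -7. For fixed y, x³ = 15·y³ − 7, so a solution requires the RHS to be a perfect cube.
Strategy: iterate y from -40 to 40, compute RHS = 15·y³ − 7, and check whether it is a (positive or negative) perfect cube.
Check small values of y:
  y = 0: RHS = -7 is not a perfect cube.
  y = 1: RHS = 8 = (2)³ ⇒ x = 2 works.
  y = -1: RHS = -22 is not a perfect cube.
  y = 2: RHS = 113 is not a perfect cube.
  y = -2: RHS = -127 is not a perfect cube.
  y = 3: RHS = 398 is not a perfect cube.
  y = -3: RHS = -412 is not a perfect cube.
Continuing the search up to |y| = 40 finds no further solutions beyond those listed.
Collected solutions: (2, 1).

Solutions (with |y| ≤ 40): (2, 1).


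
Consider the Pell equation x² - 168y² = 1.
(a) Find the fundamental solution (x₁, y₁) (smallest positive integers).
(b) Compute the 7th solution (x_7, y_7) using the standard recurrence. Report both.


Step 1: Find the fundamental solution (x₁, y₁) of x² - 168y² = 1.
  Expand √168 as a continued fraction. a₀ = ⌊√168⌋ = 12; iterate m_{k+1} = d_k·a_k − m_k, d_{k+1} = (168 − m_{k+1}²)/d_k, a_{k+1} = ⌊(a₀ + m_{k+1})/d_{k+1}⌋ (starting m₀ = 0, d₀ = 1), with convergents p_k = a_k·p_{k-1} + p_{k-2}, q_k = a_k·q_{k-1} + q_{k-2} (p₋₁ = 1, q₋₁ = 0):
  k = 0: a₀ = 12; p₀/q₀ = 12/1; p₀² − 168·q₀² = 144 − 168 = -24.
  k = 1: m = 12, d = 24, a = ⌊(12 + 12)/24⌋ = 1; p/q = (1·12 + 1)/(1·1 + 0) = 13/1; p² − 168·q² = 169 − 168 = 1.
  The first convergent with p² − 168·q² = 1 gives the fundamental solution (x₁, y₁) = (13, 1).
Step 2: Apply the recurrence (x_{n+1}, y_{n+1}) = (x₁x_n + 168y₁y_n, x₁y_n + y₁x_n) repeatedly.
  From (x_1, y_1) = (13, 1): x_2 = 13·13 + 168·1·1 = 337; y_2 = 13·1 + 1·13 = 26.
  From (x_2, y_2) = (337, 26): x_3 = 13·337 + 168·1·26 = 8749; y_3 = 13·26 + 1·337 = 675.
  From (x_3, y_3) = (8749, 675): x_4 = 13·8749 + 168·1·675 = 227137; y_4 = 13·675 + 1·8749 = 17524.
  From (x_4, y_4) = (227137, 17524): x_5 = 13·227137 + 168·1·17524 = 5896813; y_5 = 13·17524 + 1·227137 = 454949.
  From (x_5, y_5) = (5896813, 454949): x_6 = 13·5896813 + 168·1·454949 = 153090001; y_6 = 13·454949 + 1·5896813 = 11811150.
  From (x_6, y_6) = (153090001, 11811150): x_7 = 13·153090001 + 168·1·11811150 = 3974443213; y_7 = 13·11811150 + 1·153090001 = 306634951.
Step 3: Verify x_7² - 168·y_7² = 15796198853361763369 - 15796198853361763368 = 1 (should be 1). ✓

(x_1, y_1) = (13, 1); (x_7, y_7) = (3974443213, 306634951).


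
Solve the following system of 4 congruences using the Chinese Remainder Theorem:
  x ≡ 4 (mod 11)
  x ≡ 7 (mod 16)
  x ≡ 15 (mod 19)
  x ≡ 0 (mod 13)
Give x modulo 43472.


Product of moduli M = 11 · 16 · 19 · 13 = 43472.
Merge one congruence at a time:
  Start: x ≡ 4 (mod 11).
  Combine with x ≡ 7 (mod 16); new modulus lcm = 176.
    Write x = 4 + 11·t and substitute into x ≡ 7 (mod 16): 11·t ≡ 7 − 4 = 3 (mod 16).
    The inverse of 11 mod 16 is 3 (since 11·3 = 33 = 2·16 + 1), so t ≡ 3·3 = 9 ≡ 9 (mod 16).
    Then x = 4 + 11·9 = 103, valid modulo lcm(11, 16) = 176: x ≡ 103 (mod 176).
  Combine with x ≡ 15 (mod 19); new modulus lcm = 3344.
    Write x = 103 + 176·t and substitute into x ≡ 15 (mod 19): 176·t ≡ 15 − 103 = -88 (mod 19).
    Reduce coefficients mod 19: 5·t ≡ 7 (mod 19).
    The inverse of 5 mod 19 is 4 (since 5·4 = 20 = 1·19 + 1), so t ≡ 4·7 = 28 ≡ 9 (mod 19).
    Then x = 103 + 176·9 = 1687, valid modulo lcm(176, 19) = 3344: x ≡ 1687 (mod 3344).
  Combine with x ≡ 0 (mod 13); new modulus lcm = 43472.
    Write x = 1687 + 3344·t and substitute into x ≡ 0 (mod 13): 3344·t ≡ 0 − 1687 = -1687 (mod 13).
    Reduce coefficients mod 13: 3·t ≡ 3 (mod 13).
    The inverse of 3 mod 13 is 9 (since 3·9 = 27 = 2·13 + 1), so t ≡ 9·3 = 27 ≡ 1 (mod 13).
    Then x = 1687 + 3344·1 = 5031, valid modulo lcm(3344, 13) = 43472: x ≡ 5031 (mod 43472).
Verify against each original: 5031 mod 11 = 4, 5031 mod 16 = 7, 5031 mod 19 = 15, 5031 mod 13 = 0.

x ≡ 5031 (mod 43472).


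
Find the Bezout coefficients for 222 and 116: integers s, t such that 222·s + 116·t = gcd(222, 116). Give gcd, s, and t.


Euclidean algorithm on (222, 116) — divide until remainder is 0:
  222 = 1 · 116 + 106
  116 = 1 · 106 + 10
  106 = 10 · 10 + 6
  10 = 1 · 6 + 4
  6 = 1 · 4 + 2
  4 = 2 · 2 + 0
gcd(222, 116) = 2.
Track Bezout coefficients alongside the remainders: start with r₀ = 222 = a·1 + b·0 (s = 1, t = 0) and r₁ = 116 = a·0 + b·1 (s = 0, t = 1); each new remainder r_{k+1} = r_{k-1} − q_k·r_k inherits s_{k+1} = s_{k-1} − q_k·s_k, t_{k+1} = t_{k-1} − q_k·t_k, so r_k = a·s_k + b·t_k at every step:
  q = 1: r = 106, s = 1 − 1·0 = 1, t = 0 − 1·1 = -1  (check: 222·1 + 116·(-1) = 106)
  q = 1: r = 10, s = 0 − 1·1 = -1, t = 1 − 1·(-1) = 2  (check: 222·(-1) + 116·2 = 10)
  q = 10: r = 6, s = 1 − 10·(-1) = 11, t = -1 − 10·2 = -21  (check: 222·11 + 116·(-21) = 6)
  q = 1: r = 4, s = -1 − 1·11 = -12, t = 2 − 1·(-21) = 23  (check: 222·(-12) + 116·23 = 4)
  q = 1: r = 2, s = 11 − 1·(-12) = 23, t = -21 − 1·23 = -44  (check: 222·23 + 116·(-44) = 2)
The row with r = 2 (the gcd) gives the Bezout coefficients s = 23, t = -44.
Result: 222 · (23) + 116 · (-44) = 2.

gcd(222, 116) = 2; s = 23, t = -44 (check: 222·23 + 116·(-44) = 2).
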